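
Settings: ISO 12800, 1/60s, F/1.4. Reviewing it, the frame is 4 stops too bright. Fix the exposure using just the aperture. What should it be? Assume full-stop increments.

Overexposed by 4 stops → need 4 stops darker.
Aperture: f/1.4 → f/2 → f/2.8 → f/4 → f/5.6.

f/5.6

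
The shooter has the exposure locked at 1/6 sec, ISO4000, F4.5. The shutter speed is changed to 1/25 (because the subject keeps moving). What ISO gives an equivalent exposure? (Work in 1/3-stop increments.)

Shutter speed: 1/6 → 1/8 → 1/10 → 1/13 → 1/15 → 1/20 → 1/25 — 2 stops faster (darker).
Need 2 stops brighter from the ISO: 4000 → 5000 → 6400 → 8000 → 10000 → 12800 → 16000.

ISO 16000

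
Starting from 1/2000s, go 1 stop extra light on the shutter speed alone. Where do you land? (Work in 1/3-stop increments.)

Shutter speed: 1/2000 → 1/1600 → 1/1250 → 1/1000 — 1 stop slower (brighter).

1/1000s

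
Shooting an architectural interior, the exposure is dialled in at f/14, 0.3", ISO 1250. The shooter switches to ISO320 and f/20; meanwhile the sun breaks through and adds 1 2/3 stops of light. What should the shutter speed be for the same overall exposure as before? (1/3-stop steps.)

0.8 s

Scene light: 1 2/3 stops brighter.
ISO: 1250 → 1000 → 800 → 640 → 500 → 400 → 320 — 2 stops dropped (darker).
Aperture: f/14 → f/16 → f/18 → f/20 — 1 stop smaller aperture (darker).
Net so far: 1 1/3 stops darker. Shutter speed: 0.3 → 0.4 → 0.5 → 0.6 → 0.8.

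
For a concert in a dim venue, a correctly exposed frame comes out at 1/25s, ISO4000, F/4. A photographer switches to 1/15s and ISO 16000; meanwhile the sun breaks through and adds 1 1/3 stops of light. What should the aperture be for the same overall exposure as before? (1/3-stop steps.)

f/16

Scene light: 1 1/3 stops brighter.
Shutter speed: 1/25 → 1/20 → 1/15 — 2/3 stop slower (brighter).
ISO: 4000 → 5000 → 6400 → 8000 → 10000 → 12800 → 16000 — 2 stops raised (brighter).
Net so far: 4 stops brighter. Aperture: f/4 → f/4.5 → f/5 → f/5.6 → f/6.3 → f/7.1 → f/8 → f/9 → f/10 → f/11 → f/13 → f/14 → f/16.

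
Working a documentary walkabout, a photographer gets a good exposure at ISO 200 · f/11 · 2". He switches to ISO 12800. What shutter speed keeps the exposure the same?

ISO: 200 → 400 → 800 → 1600 → 3200 → 6400 → 12800 — 6 stops raised (brighter).
Need 6 stops darker from the shutter speed: 2 → 1 → 1/2 → 1/4 → 1/8 → 1/15 → 1/30.

1/30s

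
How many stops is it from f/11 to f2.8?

4 stops

f/11 → f/8 → f/5.6 → f/4 → f/2.8 — count the steps: 4 stops.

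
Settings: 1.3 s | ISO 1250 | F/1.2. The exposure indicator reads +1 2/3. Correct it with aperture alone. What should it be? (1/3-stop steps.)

Overexposed by 1 2/3 stops → need 1 2/3 stops darker.
Aperture: f/1.2 → f/1.4 → f/1.6 → f/1.8 → f/2 → f/2.2.

f/2.2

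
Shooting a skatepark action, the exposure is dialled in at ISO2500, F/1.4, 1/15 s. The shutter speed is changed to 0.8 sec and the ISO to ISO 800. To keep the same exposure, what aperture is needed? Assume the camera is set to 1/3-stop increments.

Shutter speed: 1/15 → 1/13 → 1/10 → 1/8 → 1/6 → 1/5 → 1/4 → 0.3 → 0.4 → 0.5 → 0.6 → 0.8 — 3 2/3 stops slower (brighter).
ISO: 2500 → 2000 → 1600 → 1250 → 1000 → 800 — 1 2/3 stops dropped (darker).
Net change so far: 2 stops brighter. Offset with the aperture: f/1.4 → f/1.6 → f/1.8 → f/2 → f/2.2 → f/2.5 → f/2.8.

f/2.8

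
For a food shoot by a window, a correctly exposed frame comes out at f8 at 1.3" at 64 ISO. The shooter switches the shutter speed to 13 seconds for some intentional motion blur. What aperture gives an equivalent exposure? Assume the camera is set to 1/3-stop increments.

Shutter speed: 1.3 → 1.6 → 2 → 2.5 → 3.2 → 4 → 5 → 6 → 8 → 10 → 13 — 3 1/3 stops longer (brighter).
Need 3 1/3 stops darker from the aperture: f/8 → f/9 → f/10 → f/11 → f/13 → f/14 → f/16 → f/18 → f/20 → f/22 → f/25.

f/25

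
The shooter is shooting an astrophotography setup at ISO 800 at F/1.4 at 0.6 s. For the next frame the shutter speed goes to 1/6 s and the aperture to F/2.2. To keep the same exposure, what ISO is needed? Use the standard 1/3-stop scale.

Shutter speed: 0.6 → 0.5 → 0.4 → 0.3 → 1/4 → 1/5 → 1/6 — 2 stops faster (darker).
Aperture: f/1.4 → f/1.6 → f/1.8 → f/2 → f/2.2 — 1 1/3 stops smaller aperture (darker).
Net change so far: 3 1/3 stops darker. Offset with the ISO: 800 → 1000 → 1250 → 1600 → 2000 → 2500 → 3200 → 4000 → 5000 → 6400 → 8000.

ISO 8000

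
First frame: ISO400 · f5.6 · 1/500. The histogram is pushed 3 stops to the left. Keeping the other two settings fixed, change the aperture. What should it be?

Underexposed by 3 stops → need 3 stops brighter.
Aperture: f/5.6 → f/4 → f/2.8 → f/2.

f/2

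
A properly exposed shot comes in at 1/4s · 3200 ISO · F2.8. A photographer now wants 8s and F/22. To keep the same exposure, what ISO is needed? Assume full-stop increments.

Shutter speed: 1/4 → 1/2 → 1 → 2 → 4 → 8 — 5 stops longer (brighter).
Aperture: f/2.8 → f/4 → f/5.6 → f/8 → f/11 → f/16 → f/22 — 6 stops narrower (darker).
Net change so far: 1 stop darker. Offset with the ISO: 3200 → 6400.

ISO 6400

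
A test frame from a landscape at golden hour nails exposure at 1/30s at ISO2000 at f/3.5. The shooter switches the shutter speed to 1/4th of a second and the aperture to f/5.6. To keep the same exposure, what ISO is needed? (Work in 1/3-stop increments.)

Shutter speed: 1/30 → 1/25 → 1/20 → 1/15 → 1/13 → 1/10 → 1/8 → 1/6 → 1/5 → 1/4 — 3 stops longer (brighter).
Aperture: f/3.5 → f/4 → f/4.5 → f/5 → f/5.6 — 1 1/3 stops stopped down (darker).
Net change so far: 1 2/3 stops brighter. Offset with the ISO: 2000 → 1600 → 1250 → 1000 → 800 → 640.

ISO 640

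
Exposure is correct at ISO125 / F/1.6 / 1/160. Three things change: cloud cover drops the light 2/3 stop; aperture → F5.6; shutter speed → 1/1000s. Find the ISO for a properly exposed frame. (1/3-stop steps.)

ISO 16000

Scene light: 2/3 stop darker.
Aperture: f/1.6 → f/1.8 → f/2 → f/2.2 → f/2.5 → f/2.8 → f/3.2 → f/3.5 → f/4 → f/4.5 → f/5 → f/5.6 — 3 2/3 stops smaller aperture (darker).
Shutter speed: 1/160 → 1/200 → 1/250 → 1/320 → 1/400 → 1/500 → 1/640 → 1/800 → 1/1000 — 2 2/3 stops faster (darker).
Net so far: 7 stops darker. ISO: 125 → 160 → 200 → 250 → 320 → 400 → 500 → 640 → 800 → 1000 → 1250 → 1600 → 2000 → 2500 → 3200 → 4000 → 5000 → 6400 → 8000 → 10000 → 12800 → 16000.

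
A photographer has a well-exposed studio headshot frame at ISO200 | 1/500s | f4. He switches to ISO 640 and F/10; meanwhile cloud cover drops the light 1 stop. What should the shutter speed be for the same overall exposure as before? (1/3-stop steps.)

1/125s

Scene light: 1 stop darker.
ISO: 200 → 250 → 320 → 400 → 500 → 640 — 1 2/3 stops higher (brighter).
Aperture: f/4 → f/4.5 → f/5 → f/5.6 → f/6.3 → f/7.1 → f/8 → f/9 → f/10 — 2 2/3 stops narrower (darker).
Net so far: 2 stops darker. Shutter speed: 1/500 → 1/400 → 1/320 → 1/250 → 1/200 → 1/160 → 1/125.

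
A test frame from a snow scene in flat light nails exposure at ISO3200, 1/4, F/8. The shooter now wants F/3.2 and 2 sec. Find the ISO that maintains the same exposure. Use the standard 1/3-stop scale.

ISO 64

Aperture: f/8 → f/7.1 → f/6.3 → f/5.6 → f/5 → f/4.5 → f/4 → f/3.5 → f/3.2 — 2 2/3 stops larger aperture (brighter).
Shutter speed: 1/4 → 0.3 → 0.4 → 0.5 → 0.6 → 0.8 → 1 → 1.3 → 1.6 → 2 — 3 stops slower (brighter).
Net change so far: 5 2/3 stops brighter. Offset with the ISO: 3200 → 2500 → 2000 → 1600 → 1250 → 1000 → 800 → 640 → 500 → 400 → 320 → 250 → 200 → 160 → 125 → 100 → 80 → 64.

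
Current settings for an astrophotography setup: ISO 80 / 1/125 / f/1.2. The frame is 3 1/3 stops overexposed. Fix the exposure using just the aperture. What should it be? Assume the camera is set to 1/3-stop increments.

f/4

Overexposed by 3 1/3 stops → need 3 1/3 stops darker.
Aperture: f/1.2 → f/1.4 → f/1.6 → f/1.8 → f/2 → f/2.2 → f/2.5 → f/2.8 → f/3.2 → f/3.5 → f/4.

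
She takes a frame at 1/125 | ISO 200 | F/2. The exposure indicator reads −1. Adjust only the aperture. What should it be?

f/1.4

Underexposed by 1 stop → need 1 stop brighter.
Aperture: f/2 → f/1.4.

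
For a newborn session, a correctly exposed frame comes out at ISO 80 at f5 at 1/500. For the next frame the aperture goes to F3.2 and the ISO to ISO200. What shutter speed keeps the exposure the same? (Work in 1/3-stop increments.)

Aperture: f/5 → f/4.5 → f/4 → f/3.5 → f/3.2 — 1 1/3 stops opened up (brighter).
ISO: 80 → 100 → 125 → 160 → 200 — 1 1/3 stops higher (brighter).
Net change so far: 2 2/3 stops brighter. Offset with the shutter speed: 1/500 → 1/640 → 1/800 → 1/1000 → 1/1250 → 1/1600 → 1/2000 → 1/2500 → 1/3200.

1/3200s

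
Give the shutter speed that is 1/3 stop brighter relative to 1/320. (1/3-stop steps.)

1/250s

Shutter speed: 1/320 → 1/250 — 1/3 stop longer (brighter).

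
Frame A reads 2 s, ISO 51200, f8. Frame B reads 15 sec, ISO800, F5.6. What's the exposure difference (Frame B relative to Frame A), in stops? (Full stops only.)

Aperture: f/8 → f/5.6 — 1 stop wider (brighter).
Shutter speed: 2 → 4 → 8 → 15 — 3 stops slower (brighter).
ISO: 51200 → 25600 → 12800 → 6400 → 3200 → 1600 → 800 — 6 stops dropped (darker).
Net: +1 +3 −6 = −2 stops.

2 stops darker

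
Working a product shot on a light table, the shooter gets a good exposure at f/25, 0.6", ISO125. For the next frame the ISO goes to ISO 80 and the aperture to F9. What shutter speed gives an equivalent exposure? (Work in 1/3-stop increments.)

1/8s

ISO: 125 → 100 → 80 — 2/3 stop dropped (darker).
Aperture: f/25 → f/22 → f/20 → f/18 → f/16 → f/14 → f/13 → f/11 → f/10 → f/9 — 3 stops larger aperture (brighter).
Net change so far: 2 1/3 stops brighter. Offset with the shutter speed: 0.6 → 0.5 → 0.4 → 0.3 → 1/4 → 1/5 → 1/6 → 1/8.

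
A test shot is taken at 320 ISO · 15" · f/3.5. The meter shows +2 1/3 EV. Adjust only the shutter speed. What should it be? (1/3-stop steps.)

Overexposed by 2 1/3 stops → need 2 1/3 stops darker.
Shutter speed: 15 → 13 → 10 → 8 → 6 → 5 → 4 → 3.2.

3.2 s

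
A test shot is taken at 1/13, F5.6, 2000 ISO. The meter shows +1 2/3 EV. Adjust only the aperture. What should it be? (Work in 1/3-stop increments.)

Overexposed by 1 2/3 stops → need 1 2/3 stops darker.
Aperture: f/5.6 → f/6.3 → f/7.1 → f/8 → f/9 → f/10.

f/10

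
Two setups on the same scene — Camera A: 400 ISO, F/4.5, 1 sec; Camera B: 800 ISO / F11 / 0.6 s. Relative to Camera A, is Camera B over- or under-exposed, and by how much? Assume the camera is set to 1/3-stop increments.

2 1/3 stops darker

Aperture: f/4.5 → f/5 → f/5.6 → f/6.3 → f/7.1 → f/8 → f/9 → f/10 → f/11 — 2 2/3 stops stopped down (darker).
Shutter speed: 1 → 0.8 → 0.6 — 2/3 stop faster (darker).
ISO: 400 → 500 → 640 → 800 — 1 stop raised (brighter).
Net: −2 2/3 −2/3 +1 = −2 1/3 stops.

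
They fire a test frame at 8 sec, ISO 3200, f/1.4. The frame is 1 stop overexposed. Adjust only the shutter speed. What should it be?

4 s

Overexposed by 1 stop → need 1 stop darker.
Shutter speed: 8 → 4.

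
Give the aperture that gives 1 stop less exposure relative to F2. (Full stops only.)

Aperture: f/2 → f/2.8 — 1 stop smaller aperture (darker).

f/2.8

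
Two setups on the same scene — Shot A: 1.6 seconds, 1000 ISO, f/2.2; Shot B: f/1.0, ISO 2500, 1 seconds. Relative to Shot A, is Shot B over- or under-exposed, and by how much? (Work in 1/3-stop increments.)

3 stops brighter

Aperture: f/2.2 → f/2 → f/1.8 → f/1.6 → f/1.4 → f/1.2 → f/1.1 → f/1.0 — 2 1/3 stops opened up (brighter).
Shutter speed: 1.6 → 1.3 → 1 — 2/3 stop faster (darker).
ISO: 1000 → 1250 → 1600 → 2000 → 2500 — 1 1/3 stops higher (brighter).
Net: +2 1/3 −2/3 +1 1/3 = +3 stops.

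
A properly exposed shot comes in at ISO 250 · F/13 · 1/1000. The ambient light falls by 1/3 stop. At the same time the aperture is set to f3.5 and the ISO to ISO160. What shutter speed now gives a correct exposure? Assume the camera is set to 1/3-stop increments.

Scene light: 1/3 stop darker.
Aperture: f/13 → f/11 → f/10 → f/9 → f/8 → f/7.1 → f/6.3 → f/5.6 → f/5 → f/4.5 → f/4 → f/3.5 — 3 2/3 stops opened up (brighter).
ISO: 250 → 200 → 160 — 2/3 stop dropped (darker).
Net so far: 2 2/3 stops brighter. Shutter speed: 1/1000 → 1/1250 → 1/1600 → 1/2000 → 1/2500 → 1/3200 → 1/4000 → 1/5000 → 1/6400.

1/6400s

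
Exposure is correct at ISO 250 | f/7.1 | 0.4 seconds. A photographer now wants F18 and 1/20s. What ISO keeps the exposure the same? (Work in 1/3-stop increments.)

Aperture: f/7.1 → f/8 → f/9 → f/10 → f/11 → f/13 → f/14 → f/16 → f/18 — 2 2/3 stops narrower (darker).
Shutter speed: 0.4 → 0.3 → 1/4 → 1/5 → 1/6 → 1/8 → 1/10 → 1/13 → 1/15 → 1/20 — 3 stops faster (darker).
Net change so far: 5 2/3 stops darker. Offset with the ISO: 250 → 320 → 400 → 500 → 640 → 800 → 1000 → 1250 → 1600 → 2000 → 2500 → 3200 → 4000 → 5000 → 6400 → 8000 → 10000 → 12800.

ISO 12800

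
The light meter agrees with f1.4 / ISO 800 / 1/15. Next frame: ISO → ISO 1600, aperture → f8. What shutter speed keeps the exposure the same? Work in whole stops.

1 s

ISO: 800 → 1600 — 1 stop higher (brighter).
Aperture: f/1.4 → f/2 → f/2.8 → f/4 → f/5.6 → f/8 — 5 stops narrower (darker).
Net change so far: 4 stops darker. Offset with the shutter speed: 1/15 → 1/8 → 1/4 → 1/2 → 1.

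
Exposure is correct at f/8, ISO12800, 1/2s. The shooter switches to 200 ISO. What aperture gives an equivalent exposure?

ISO: 12800 → 6400 → 3200 → 1600 → 800 → 400 → 200 — 6 stops lower (darker).
Need 6 stops brighter from the aperture: f/8 → f/5.6 → f/4 → f/2.8 → f/2 → f/1.4 → f/1.0.

f/1.0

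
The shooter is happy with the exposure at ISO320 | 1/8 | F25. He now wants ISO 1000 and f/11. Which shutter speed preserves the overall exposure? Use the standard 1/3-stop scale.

ISO: 320 → 400 → 500 → 640 → 800 → 1000 — 1 2/3 stops raised (brighter).
Aperture: f/25 → f/22 → f/20 → f/18 → f/16 → f/14 → f/13 → f/11 — 2 1/3 stops opened up (brighter).
Net change so far: 4 stops brighter. Offset with the shutter speed: 1/8 → 1/10 → 1/13 → 1/15 → 1/20 → 1/25 → 1/30 → 1/40 → 1/50 → 1/60 → 1/80 → 1/100 → 1/125.

1/125s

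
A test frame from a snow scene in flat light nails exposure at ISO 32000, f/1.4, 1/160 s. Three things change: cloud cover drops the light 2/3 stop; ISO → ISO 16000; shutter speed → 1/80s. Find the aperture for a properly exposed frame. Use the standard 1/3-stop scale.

f/1.1

Scene light: 2/3 stop darker.
ISO: 32000 → 25600 → 20000 → 16000 — 1 stop lower (darker).
Shutter speed: 1/160 → 1/125 → 1/100 → 1/80 — 1 stop slower (brighter).
Net so far: 2/3 stop darker. Aperture: f/1.4 → f/1.2 → f/1.1.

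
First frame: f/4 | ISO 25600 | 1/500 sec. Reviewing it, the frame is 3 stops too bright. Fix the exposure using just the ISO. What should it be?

Overexposed by 3 stops → need 3 stops darker.
ISO: 25600 → 12800 → 6400 → 3200.

ISO 3200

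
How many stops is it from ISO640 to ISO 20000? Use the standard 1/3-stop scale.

5 stops

640 → 800 → 1000 → 1250 → 1600 → 2000 → 2500 → 3200 → 4000 → 5000 → 6400 → 8000 → 10000 → 12800 → 16000 → 20000 — count the steps: 15 third-stops = 5 stops.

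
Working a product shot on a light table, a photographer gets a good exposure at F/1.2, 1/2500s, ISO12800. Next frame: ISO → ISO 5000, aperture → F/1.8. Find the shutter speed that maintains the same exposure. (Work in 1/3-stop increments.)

ISO: 12800 → 10000 → 8000 → 6400 → 5000 — 1 1/3 stops dropped (darker).
Aperture: f/1.2 → f/1.4 → f/1.6 → f/1.8 — 1 stop smaller aperture (darker).
Net change so far: 2 1/3 stops darker. Offset with the shutter speed: 1/2500 → 1/2000 → 1/1600 → 1/1250 → 1/1000 → 1/800 → 1/640 → 1/500.

1/500s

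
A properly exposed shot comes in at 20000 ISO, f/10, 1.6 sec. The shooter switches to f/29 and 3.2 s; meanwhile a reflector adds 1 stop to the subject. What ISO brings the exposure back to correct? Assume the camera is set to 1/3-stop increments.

ISO 40000

Scene light: 1 stop brighter.
Aperture: f/10 → f/11 → f/13 → f/14 → f/16 → f/18 → f/20 → f/22 → f/25 → f/29 — 3 stops narrower (darker).
Shutter speed: 1.6 → 2 → 2.5 → 3.2 — 1 stop slower (brighter).
Net so far: 1 stop darker. ISO: 20000 → 25600 → 32000 → 40000.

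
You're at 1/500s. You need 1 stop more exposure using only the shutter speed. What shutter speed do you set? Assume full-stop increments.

1/250s

Shutter speed: 1/500 → 1/250 — 1 stop slower (brighter).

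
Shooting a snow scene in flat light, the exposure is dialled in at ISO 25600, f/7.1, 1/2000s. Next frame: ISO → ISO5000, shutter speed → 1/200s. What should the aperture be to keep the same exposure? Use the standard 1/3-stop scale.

ISO: 25600 → 20000 → 16000 → 12800 → 10000 → 8000 → 6400 → 5000 — 2 1/3 stops dropped (darker).
Shutter speed: 1/2000 → 1/1600 → 1/1250 → 1/1000 → 1/800 → 1/640 → 1/500 → 1/400 → 1/320 → 1/250 → 1/200 — 3 1/3 stops longer (brighter).
Net change so far: 1 stop brighter. Offset with the aperture: f/7.1 → f/8 → f/9 → f/10.

f/10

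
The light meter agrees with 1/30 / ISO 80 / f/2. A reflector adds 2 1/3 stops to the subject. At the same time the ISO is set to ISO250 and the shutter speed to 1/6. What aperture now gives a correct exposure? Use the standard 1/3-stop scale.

f/18

Scene light: 2 1/3 stops brighter.
ISO: 80 → 100 → 125 → 160 → 200 → 250 — 1 2/3 stops higher (brighter).
Shutter speed: 1/30 → 1/25 → 1/20 → 1/15 → 1/13 → 1/10 → 1/8 → 1/6 — 2 1/3 stops longer (brighter).
Net so far: 6 1/3 stops brighter. Aperture: f/2 → f/2.2 → f/2.5 → f/2.8 → f/3.2 → f/3.5 → f/4 → f/4.5 → f/5 → f/5.6 → f/6.3 → f/7.1 → f/8 → f/9 → f/10 → f/11 → f/13 → f/14 → f/16 → f/18.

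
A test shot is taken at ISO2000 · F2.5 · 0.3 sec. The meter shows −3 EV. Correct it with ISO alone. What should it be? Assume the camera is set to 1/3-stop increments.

Underexposed by 3 stops → need 3 stops brighter.
ISO: 2000 → 2500 → 3200 → 4000 → 5000 → 6400 → 8000 → 10000 → 12800 → 16000.

ISO 16000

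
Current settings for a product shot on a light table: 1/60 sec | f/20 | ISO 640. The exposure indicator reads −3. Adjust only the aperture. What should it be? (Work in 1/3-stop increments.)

Underexposed by 3 stops → need 3 stops brighter.
Aperture: f/20 → f/18 → f/16 → f/14 → f/13 → f/11 → f/10 → f/9 → f/8 → f/7.1.

f/7.1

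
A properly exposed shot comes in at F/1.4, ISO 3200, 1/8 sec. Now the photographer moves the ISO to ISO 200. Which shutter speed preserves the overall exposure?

2 s

ISO: 3200 → 1600 → 800 → 400 → 200 — 4 stops dropped (darker).
Need 4 stops brighter from the shutter speed: 1/8 → 1/4 → 1/2 → 1 → 2.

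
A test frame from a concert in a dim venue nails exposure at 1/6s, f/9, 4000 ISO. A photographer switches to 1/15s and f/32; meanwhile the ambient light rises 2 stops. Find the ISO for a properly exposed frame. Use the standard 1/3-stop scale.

Scene light: 2 stops brighter.
Shutter speed: 1/6 → 1/8 → 1/10 → 1/13 → 1/15 — 1 1/3 stops faster (darker).
Aperture: f/9 → f/10 → f/11 → f/13 → f/14 → f/16 → f/18 → f/20 → f/22 → f/25 → f/29 → f/32 — 3 2/3 stops narrower (darker).
Net so far: 3 stops darker. ISO: 4000 → 5000 → 6400 → 8000 → 10000 → 12800 → 16000 → 20000 → 25600 → 32000.

ISO 32000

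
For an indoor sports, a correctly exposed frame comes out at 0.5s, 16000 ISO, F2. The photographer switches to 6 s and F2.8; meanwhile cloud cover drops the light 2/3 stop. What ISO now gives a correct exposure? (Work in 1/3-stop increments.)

ISO 4000

Scene light: 2/3 stop darker.
Shutter speed: 0.5 → 0.6 → 0.8 → 1 → 1.3 → 1.6 → 2 → 2.5 → 3.2 → 4 → 5 → 6 — 3 2/3 stops longer (brighter).
Aperture: f/2 → f/2.2 → f/2.5 → f/2.8 — 1 stop smaller aperture (darker).
Net so far: 2 stops brighter. ISO: 16000 → 12800 → 10000 → 8000 → 6400 → 5000 → 4000.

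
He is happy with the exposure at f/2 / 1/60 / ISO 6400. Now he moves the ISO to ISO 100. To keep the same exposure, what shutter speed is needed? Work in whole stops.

ISO: 6400 → 3200 → 1600 → 800 → 400 → 200 → 100 — 6 stops dropped (darker).
Need 6 stops brighter from the shutter speed: 1/60 → 1/30 → 1/15 → 1/8 → 1/4 → 1/2 → 1.

1 s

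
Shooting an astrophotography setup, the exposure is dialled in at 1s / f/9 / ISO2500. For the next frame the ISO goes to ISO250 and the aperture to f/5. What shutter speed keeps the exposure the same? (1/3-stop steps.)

3.2 s

ISO: 2500 → 2000 → 1600 → 1250 → 1000 → 800 → 640 → 500 → 400 → 320 → 250 — 3 1/3 stops dropped (darker).
Aperture: f/9 → f/8 → f/7.1 → f/6.3 → f/5.6 → f/5 — 1 2/3 stops opened up (brighter).
Net change so far: 1 2/3 stops darker. Offset with the shutter speed: 1 → 1.3 → 1.6 → 2 → 2.5 → 3.2.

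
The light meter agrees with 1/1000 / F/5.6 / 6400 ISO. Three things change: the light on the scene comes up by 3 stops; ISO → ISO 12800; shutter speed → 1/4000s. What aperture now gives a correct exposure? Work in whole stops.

Scene light: 3 stops brighter.
ISO: 6400 → 12800 — 1 stop higher (brighter).
Shutter speed: 1/1000 → 1/2000 → 1/4000 — 2 stops shorter (darker).
Net so far: 2 stops brighter. Aperture: f/5.6 → f/8 → f/11.

f/11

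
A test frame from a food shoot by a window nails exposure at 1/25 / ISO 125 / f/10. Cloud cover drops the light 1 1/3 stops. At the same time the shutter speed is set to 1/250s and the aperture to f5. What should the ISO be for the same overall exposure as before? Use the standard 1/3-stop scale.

ISO 800

Scene light: 1 1/3 stops darker.
Shutter speed: 1/25 → 1/30 → 1/40 → 1/50 → 1/60 → 1/80 → 1/100 → 1/125 → 1/160 → 1/200 → 1/250 — 3 1/3 stops faster (darker).
Aperture: f/10 → f/9 → f/8 → f/7.1 → f/6.3 → f/5.6 → f/5 — 2 stops opened up (brighter).
Net so far: 2 2/3 stops darker. ISO: 125 → 160 → 200 → 250 → 320 → 400 → 500 → 640 → 800.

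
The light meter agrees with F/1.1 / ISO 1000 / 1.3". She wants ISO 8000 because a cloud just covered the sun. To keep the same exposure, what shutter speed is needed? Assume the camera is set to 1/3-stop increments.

ISO: 1000 → 1250 → 1600 → 2000 → 2500 → 3200 → 4000 → 5000 → 6400 → 8000 — 3 stops higher (brighter).
Need 3 stops darker from the shutter speed: 1.3 → 1 → 0.8 → 0.6 → 0.5 → 0.4 → 0.3 → 1/4 → 1/5 → 1/6.

1/6s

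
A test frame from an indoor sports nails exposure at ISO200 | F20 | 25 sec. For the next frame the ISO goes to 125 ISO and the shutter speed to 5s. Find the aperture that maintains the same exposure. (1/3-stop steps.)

f/7.1

ISO: 200 → 160 → 125 — 2/3 stop dropped (darker).
Shutter speed: 25 → 20 → 15 → 13 → 10 → 8 → 6 → 5 — 2 1/3 stops shorter (darker).
Net change so far: 3 stops darker. Offset with the aperture: f/20 → f/18 → f/16 → f/14 → f/13 → f/11 → f/10 → f/9 → f/8 → f/7.1.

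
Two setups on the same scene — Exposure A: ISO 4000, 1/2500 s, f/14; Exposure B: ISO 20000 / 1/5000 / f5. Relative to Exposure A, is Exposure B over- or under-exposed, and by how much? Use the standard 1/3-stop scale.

4 1/3 stops brighter

Aperture: f/14 → f/13 → f/11 → f/10 → f/9 → f/8 → f/7.1 → f/6.3 → f/5.6 → f/5 — 3 stops opened up (brighter).
Shutter speed: 1/2500 → 1/3200 → 1/4000 → 1/5000 — 1 stop faster (darker).
ISO: 4000 → 5000 → 6400 → 8000 → 10000 → 12800 → 16000 → 20000 — 2 1/3 stops raised (brighter).
Net: +3 −1 +2 1/3 = +4 1/3 stops.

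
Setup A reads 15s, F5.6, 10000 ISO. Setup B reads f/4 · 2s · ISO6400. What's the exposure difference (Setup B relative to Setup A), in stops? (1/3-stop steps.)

2 2/3 stops darker

Aperture: f/5.6 → f/5 → f/4.5 → f/4 — 1 stop larger aperture (brighter).
Shutter speed: 15 → 13 → 10 → 8 → 6 → 5 → 4 → 3.2 → 2.5 → 2 — 3 stops faster (darker).
ISO: 10000 → 8000 → 6400 — 2/3 stop dropped (darker).
Net: +1 −3 −2/3 = −2 2/3 stops.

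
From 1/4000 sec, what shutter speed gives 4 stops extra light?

1/250s

Shutter speed: 1/4000 → 1/2000 → 1/1000 → 1/500 → 1/250 — 4 stops slower (brighter).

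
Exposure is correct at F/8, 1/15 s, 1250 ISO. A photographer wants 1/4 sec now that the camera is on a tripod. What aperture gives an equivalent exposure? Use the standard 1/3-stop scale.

Shutter speed: 1/15 → 1/13 → 1/10 → 1/8 → 1/6 → 1/5 → 1/4 — 2 stops longer (brighter).
Need 2 stops darker from the aperture: f/8 → f/9 → f/10 → f/11 → f/13 → f/14 → f/16.

f/16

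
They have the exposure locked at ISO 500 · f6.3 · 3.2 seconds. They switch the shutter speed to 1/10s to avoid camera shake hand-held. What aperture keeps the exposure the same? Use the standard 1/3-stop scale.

Shutter speed: 3.2 → 2.5 → 2 → 1.6 → 1.3 → 1 → 0.8 → 0.6 → 0.5 → 0.4 → 0.3 → 1/4 → 1/5 → 1/6 → 1/8 → 1/10 — 5 stops faster (darker).
Need 5 stops brighter from the aperture: f/6.3 → f/5.6 → f/5 → f/4.5 → f/4 → f/3.5 → f/3.2 → f/2.8 → f/2.5 → f/2.2 → f/2 → f/1.8 → f/1.6 → f/1.4 → f/1.2 → f/1.1.

f/1.1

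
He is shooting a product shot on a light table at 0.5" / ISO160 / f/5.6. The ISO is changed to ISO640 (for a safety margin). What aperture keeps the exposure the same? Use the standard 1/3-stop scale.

f/11

ISO: 160 → 200 → 250 → 320 → 400 → 500 → 640 — 2 stops raised (brighter).
Need 2 stops darker from the aperture: f/5.6 → f/6.3 → f/7.1 → f/8 → f/9 → f/10 → f/11.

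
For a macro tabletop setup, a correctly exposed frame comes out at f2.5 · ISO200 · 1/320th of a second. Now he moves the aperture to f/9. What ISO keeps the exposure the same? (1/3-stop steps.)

Aperture: f/2.5 → f/2.8 → f/3.2 → f/3.5 → f/4 → f/4.5 → f/5 → f/5.6 → f/6.3 → f/7.1 → f/8 → f/9 — 3 2/3 stops smaller aperture (darker).
Need 3 2/3 stops brighter from the ISO: 200 → 250 → 320 → 400 → 500 → 640 → 800 → 1000 → 1250 → 1600 → 2000 → 2500.

ISO 2500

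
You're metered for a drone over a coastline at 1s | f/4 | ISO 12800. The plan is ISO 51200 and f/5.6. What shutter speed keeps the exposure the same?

ISO: 12800 → 25600 → 51200 — 2 stops raised (brighter).
Aperture: f/4 → f/5.6 — 1 stop stopped down (darker).
Net change so far: 1 stop brighter. Offset with the shutter speed: 1 → 1/2.

1/2s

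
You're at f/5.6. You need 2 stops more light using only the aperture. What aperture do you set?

f/2.8

Aperture: f/5.6 → f/4 → f/2.8 — 2 stops opened up (brighter).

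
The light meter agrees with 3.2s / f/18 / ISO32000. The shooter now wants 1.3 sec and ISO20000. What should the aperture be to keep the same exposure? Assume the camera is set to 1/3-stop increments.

Shutter speed: 3.2 → 2.5 → 2 → 1.6 → 1.3 — 1 1/3 stops faster (darker).
ISO: 32000 → 25600 → 20000 — 2/3 stop dropped (darker).
Net change so far: 2 stops darker. Offset with the aperture: f/18 → f/16 → f/14 → f/13 → f/11 → f/10 → f/9.

f/9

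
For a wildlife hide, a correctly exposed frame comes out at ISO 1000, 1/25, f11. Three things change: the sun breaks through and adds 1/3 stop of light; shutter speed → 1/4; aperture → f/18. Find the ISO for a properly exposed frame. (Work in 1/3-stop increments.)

ISO 320

Scene light: 1/3 stop brighter.
Shutter speed: 1/25 → 1/20 → 1/15 → 1/13 → 1/10 → 1/8 → 1/6 → 1/5 → 1/4 — 2 2/3 stops longer (brighter).
Aperture: f/11 → f/13 → f/14 → f/16 → f/18 — 1 1/3 stops narrower (darker).
Net so far: 1 2/3 stops brighter. ISO: 1000 → 800 → 640 → 500 → 400 → 320.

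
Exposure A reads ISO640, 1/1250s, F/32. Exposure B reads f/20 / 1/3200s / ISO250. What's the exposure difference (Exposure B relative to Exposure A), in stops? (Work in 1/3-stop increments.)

1 1/3 stops darker

Aperture: f/32 → f/29 → f/25 → f/22 → f/20 — 1 1/3 stops opened up (brighter).
Shutter speed: 1/1250 → 1/1600 → 1/2000 → 1/2500 → 1/3200 — 1 1/3 stops shorter (darker).
ISO: 640 → 500 → 400 → 320 → 250 — 1 1/3 stops dropped (darker).
Net: +1 1/3 −1 1/3 −1 1/3 = −1 1/3 stops.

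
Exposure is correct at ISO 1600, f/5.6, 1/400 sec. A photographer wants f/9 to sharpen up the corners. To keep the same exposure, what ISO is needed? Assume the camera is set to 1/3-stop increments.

Aperture: f/5.6 → f/6.3 → f/7.1 → f/8 → f/9 — 1 1/3 stops narrower (darker).
Need 1 1/3 stops brighter from the ISO: 1600 → 2000 → 2500 → 3200 → 4000.

ISO 4000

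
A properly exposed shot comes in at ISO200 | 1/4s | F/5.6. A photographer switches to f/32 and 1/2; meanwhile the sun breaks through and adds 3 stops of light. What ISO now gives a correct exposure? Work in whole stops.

Scene light: 3 stops brighter.
Aperture: f/5.6 → f/8 → f/11 → f/16 → f/22 → f/32 — 5 stops smaller aperture (darker).
Shutter speed: 1/4 → 1/2 — 1 stop longer (brighter).
Net so far: 1 stop darker. ISO: 200 → 400.

ISO 400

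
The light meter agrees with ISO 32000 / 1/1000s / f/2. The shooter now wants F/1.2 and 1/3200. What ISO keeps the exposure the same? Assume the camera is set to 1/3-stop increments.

Aperture: f/2 → f/1.8 → f/1.6 → f/1.4 → f/1.2 — 1 1/3 stops wider (brighter).
Shutter speed: 1/1000 → 1/1250 → 1/1600 → 1/2000 → 1/2500 → 1/3200 — 1 2/3 stops shorter (darker).
Net change so far: 1/3 stop darker. Offset with the ISO: 32000 → 40000.

ISO 40000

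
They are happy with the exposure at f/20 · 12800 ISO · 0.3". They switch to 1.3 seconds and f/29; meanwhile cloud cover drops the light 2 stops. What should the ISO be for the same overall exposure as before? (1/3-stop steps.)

ISO 25600

Scene light: 2 stops darker.
Shutter speed: 0.3 → 0.4 → 0.5 → 0.6 → 0.8 → 1 → 1.3 — 2 stops slower (brighter).
Aperture: f/20 → f/22 → f/25 → f/29 — 1 stop smaller aperture (darker).
Net so far: 1 stop darker. ISO: 12800 → 16000 → 20000 → 25600.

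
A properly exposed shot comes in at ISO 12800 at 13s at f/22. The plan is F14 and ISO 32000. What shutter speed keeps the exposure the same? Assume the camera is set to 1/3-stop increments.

Aperture: f/22 → f/20 → f/18 → f/16 → f/14 — 1 1/3 stops opened up (brighter).
ISO: 12800 → 16000 → 20000 → 25600 → 32000 — 1 1/3 stops higher (brighter).
Net change so far: 2 2/3 stops brighter. Offset with the shutter speed: 13 → 10 → 8 → 6 → 5 → 4 → 3.2 → 2.5 → 2.

2 s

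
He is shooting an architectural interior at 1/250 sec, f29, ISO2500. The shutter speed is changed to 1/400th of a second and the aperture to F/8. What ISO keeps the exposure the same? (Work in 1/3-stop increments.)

ISO 320

Shutter speed: 1/250 → 1/320 → 1/400 — 2/3 stop faster (darker).
Aperture: f/29 → f/25 → f/22 → f/20 → f/18 → f/16 → f/14 → f/13 → f/11 → f/10 → f/9 → f/8 — 3 2/3 stops opened up (brighter).
Net change so far: 3 stops brighter. Offset with the ISO: 2500 → 2000 → 1600 → 1250 → 1000 → 800 → 640 → 500 → 400 → 320.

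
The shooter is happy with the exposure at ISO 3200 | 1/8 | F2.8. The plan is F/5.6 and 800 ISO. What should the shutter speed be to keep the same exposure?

Aperture: f/2.8 → f/4 → f/5.6 — 2 stops stopped down (darker).
ISO: 3200 → 1600 → 800 — 2 stops lower (darker).
Net change so far: 4 stops darker. Offset with the shutter speed: 1/8 → 1/4 → 1/2 → 1 → 2.

2 s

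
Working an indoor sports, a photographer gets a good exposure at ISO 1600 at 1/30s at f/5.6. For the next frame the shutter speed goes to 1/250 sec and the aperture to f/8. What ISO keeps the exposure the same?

ISO 25600

Shutter speed: 1/30 → 1/60 → 1/125 → 1/250 — 3 stops faster (darker).
Aperture: f/5.6 → f/8 — 1 stop stopped down (darker).
Net change so far: 4 stops darker. Offset with the ISO: 1600 → 3200 → 6400 → 12800 → 25600.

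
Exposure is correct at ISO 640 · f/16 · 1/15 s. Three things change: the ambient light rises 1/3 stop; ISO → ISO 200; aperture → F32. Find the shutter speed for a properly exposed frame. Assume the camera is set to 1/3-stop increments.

Scene light: 1/3 stop brighter.
ISO: 640 → 500 → 400 → 320 → 250 → 200 — 1 2/3 stops dropped (darker).
Aperture: f/16 → f/18 → f/20 → f/22 → f/25 → f/29 → f/32 — 2 stops smaller aperture (darker).
Net so far: 3 1/3 stops darker. Shutter speed: 1/15 → 1/13 → 1/10 → 1/8 → 1/6 → 1/5 → 1/4 → 0.3 → 0.4 → 0.5 → 0.6.

0.6 s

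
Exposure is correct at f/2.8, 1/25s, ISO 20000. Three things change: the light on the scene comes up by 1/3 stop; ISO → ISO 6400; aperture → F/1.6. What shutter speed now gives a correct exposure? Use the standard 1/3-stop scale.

Scene light: 1/3 stop brighter.
ISO: 20000 → 16000 → 12800 → 10000 → 8000 → 6400 — 1 2/3 stops dropped (darker).
Aperture: f/2.8 → f/2.5 → f/2.2 → f/2 → f/1.8 → f/1.6 — 1 2/3 stops larger aperture (brighter).
Net so far: 1/3 stop brighter. Shutter speed: 1/25 → 1/30.

1/30s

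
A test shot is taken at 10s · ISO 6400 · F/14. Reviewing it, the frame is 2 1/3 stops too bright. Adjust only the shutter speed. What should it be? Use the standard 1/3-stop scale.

2 s

Overexposed by 2 1/3 stops → need 2 1/3 stops darker.
Shutter speed: 10 → 8 → 6 → 5 → 4 → 3.2 → 2.5 → 2.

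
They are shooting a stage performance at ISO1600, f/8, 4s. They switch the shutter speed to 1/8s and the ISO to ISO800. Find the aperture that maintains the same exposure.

f/1.0

Shutter speed: 4 → 2 → 1 → 1/2 → 1/4 → 1/8 — 5 stops faster (darker).
ISO: 1600 → 800 — 1 stop dropped (darker).
Net change so far: 6 stops darker. Offset with the aperture: f/8 → f/5.6 → f/4 → f/2.8 → f/2 → f/1.4 → f/1.0.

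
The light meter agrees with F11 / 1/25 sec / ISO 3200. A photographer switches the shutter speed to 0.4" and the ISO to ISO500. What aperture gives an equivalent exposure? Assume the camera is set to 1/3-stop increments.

f/14

Shutter speed: 1/25 → 1/20 → 1/15 → 1/13 → 1/10 → 1/8 → 1/6 → 1/5 → 1/4 → 0.3 → 0.4 — 3 1/3 stops longer (brighter).
ISO: 3200 → 2500 → 2000 → 1600 → 1250 → 1000 → 800 → 640 → 500 — 2 2/3 stops lower (darker).
Net change so far: 2/3 stop brighter. Offset with the aperture: f/11 → f/13 → f/14.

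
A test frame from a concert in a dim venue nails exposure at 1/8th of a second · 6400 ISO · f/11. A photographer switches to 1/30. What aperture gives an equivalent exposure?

f/5.6

Shutter speed: 1/8 → 1/15 → 1/30 — 2 stops faster (darker).
Need 2 stops brighter from the aperture: f/11 → f/8 → f/5.6.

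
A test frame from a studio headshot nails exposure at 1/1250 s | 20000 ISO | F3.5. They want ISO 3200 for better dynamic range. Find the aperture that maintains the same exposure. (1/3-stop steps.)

f/1.4

ISO: 20000 → 16000 → 12800 → 10000 → 8000 → 6400 → 5000 → 4000 → 3200 — 2 2/3 stops lower (darker).
Need 2 2/3 stops brighter from the aperture: f/3.5 → f/3.2 → f/2.8 → f/2.5 → f/2.2 → f/2 → f/1.8 → f/1.6 → f/1.4.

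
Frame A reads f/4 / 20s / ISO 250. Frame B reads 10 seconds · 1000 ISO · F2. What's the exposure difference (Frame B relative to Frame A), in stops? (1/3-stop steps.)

Aperture: f/4 → f/3.5 → f/3.2 → f/2.8 → f/2.5 → f/2.2 → f/2 — 2 stops wider (brighter).
Shutter speed: 20 → 15 → 13 → 10 — 1 stop shorter (darker).
ISO: 250 → 320 → 400 → 500 → 640 → 800 → 1000 — 2 stops raised (brighter).
Net: +2 −1 +2 = +3 stops.

3 stops brighter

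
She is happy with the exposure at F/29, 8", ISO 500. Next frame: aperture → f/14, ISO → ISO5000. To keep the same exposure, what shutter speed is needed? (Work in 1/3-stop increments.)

1/5s

Aperture: f/29 → f/25 → f/22 → f/20 → f/18 → f/16 → f/14 — 2 stops wider (brighter).
ISO: 500 → 640 → 800 → 1000 → 1250 → 1600 → 2000 → 2500 → 3200 → 4000 → 5000 — 3 1/3 stops raised (brighter).
Net change so far: 5 1/3 stops brighter. Offset with the shutter speed: 8 → 6 → 5 → 4 → 3.2 → 2.5 → 2 → 1.6 → 1.3 → 1 → 0.8 → 0.6 → 0.5 → 0.4 → 0.3 → 1/4 → 1/5.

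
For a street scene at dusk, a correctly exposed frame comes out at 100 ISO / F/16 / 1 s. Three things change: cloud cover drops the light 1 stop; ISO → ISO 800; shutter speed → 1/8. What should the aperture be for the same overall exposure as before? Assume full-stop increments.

f/11

Scene light: 1 stop darker.
ISO: 100 → 200 → 400 → 800 — 3 stops raised (brighter).
Shutter speed: 1 → 1/2 → 1/4 → 1/8 — 3 stops shorter (darker).
Net so far: 1 stop darker. Aperture: f/16 → f/11.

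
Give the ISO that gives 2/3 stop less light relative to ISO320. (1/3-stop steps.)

ISO: 320 → 250 → 200 — 2/3 stop lower (darker).

ISO 200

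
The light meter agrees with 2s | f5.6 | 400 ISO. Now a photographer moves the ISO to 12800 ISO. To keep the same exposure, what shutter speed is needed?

1/15s

ISO: 400 → 800 → 1600 → 3200 → 6400 → 12800 — 5 stops higher (brighter).
Need 5 stops darker from the shutter speed: 2 → 1 → 1/2 → 1/4 → 1/8 → 1/15.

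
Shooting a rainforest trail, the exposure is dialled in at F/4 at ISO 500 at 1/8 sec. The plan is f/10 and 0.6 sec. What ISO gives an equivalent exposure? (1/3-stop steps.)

Aperture: f/4 → f/4.5 → f/5 → f/5.6 → f/6.3 → f/7.1 → f/8 → f/9 → f/10 — 2 2/3 stops smaller aperture (darker).
Shutter speed: 1/8 → 1/6 → 1/5 → 1/4 → 0.3 → 0.4 → 0.5 → 0.6 — 2 1/3 stops longer (brighter).
Net change so far: 1/3 stop darker. Offset with the ISO: 500 → 640.

ISO 640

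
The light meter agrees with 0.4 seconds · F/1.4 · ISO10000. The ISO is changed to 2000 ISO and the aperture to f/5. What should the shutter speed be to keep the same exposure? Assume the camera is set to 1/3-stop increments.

25 s

ISO: 10000 → 8000 → 6400 → 5000 → 4000 → 3200 → 2500 → 2000 — 2 1/3 stops dropped (darker).
Aperture: f/1.4 → f/1.6 → f/1.8 → f/2 → f/2.2 → f/2.5 → f/2.8 → f/3.2 → f/3.5 → f/4 → f/4.5 → f/5 — 3 2/3 stops smaller aperture (darker).
Net change so far: 6 stops darker. Offset with the shutter speed: 0.4 → 0.5 → 0.6 → 0.8 → 1 → 1.3 → 1.6 → 2 → 2.5 → 3.2 → 4 → 5 → 6 → 8 → 10 → 13 → 15 → 20 → 25.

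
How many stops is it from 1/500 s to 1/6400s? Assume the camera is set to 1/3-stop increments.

3 2/3 stops

1/500 → 1/640 → 1/800 → 1/1000 → 1/1250 → 1/1600 → 1/2000 → 1/2500 → 1/3200 → 1/4000 → 1/5000 → 1/6400 — count the steps: 11 third-stops = 3 2/3 stops.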